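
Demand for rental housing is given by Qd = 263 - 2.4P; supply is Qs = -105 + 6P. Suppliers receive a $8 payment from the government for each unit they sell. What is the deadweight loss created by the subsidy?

Pre-subsidy: 263 - 2.4P = -105 + 6P gives P* = 920/21, Q* = 1105/7.
With the subsidy, sellers receive Ps = Pb + 8 for each unit, where Pb is the price buyers pay.
Supply in terms of Pb becomes Qs = -105 + 6(Pb + 8) = -57 + 6Pb. Setting this equal to demand: 263 - 2.4Pb = -57 + 6Pb, so Pb = 800/21.
Sellers receive Ps = 800/21 + 8 = 968/21; Q' = 263 − 2.4·(800/21) = 1201/7.
The subsidy expands output by 1201/7 − 1105/7 = 96/7 past the efficient level; on those units the gap between marginal cost and willingness to pay runs from 0 up to 8.
DWL = ½ × 8 × 96/7 = 384/7.

Deadweight loss = 384/7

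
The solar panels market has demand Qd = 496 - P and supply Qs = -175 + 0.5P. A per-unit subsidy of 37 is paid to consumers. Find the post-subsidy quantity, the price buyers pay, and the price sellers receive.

Q' = 61; buyers pay 435; sellers receive 472

Pre-subsidy: 496 - P = -175 + 0.5P gives P* = 1342/3, Q* = 146/3.
With the rebate, buyers effectively pay Pb = Ps − 37, where Ps is the price sellers receive.
Demand in terms of Ps becomes Qd = 496 − 1(Ps − 37) = 533 - Ps. Setting this equal to supply: 533 - Ps = -175 + 0.5Ps, so Ps = 472.
Buyers pay Pb = 472 − 37 = 435; Q' = -175 + 0.5·472 = 61.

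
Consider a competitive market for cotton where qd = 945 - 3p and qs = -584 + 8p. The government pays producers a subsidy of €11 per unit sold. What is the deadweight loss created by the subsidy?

Deadweight loss = €132

Pre-subsidy: 945 - 3p = -584 + 8p gives p* = 139, q* = 528.
With the subsidy, sellers receive ps = pb + 11 for each unit, where pb is the price buyers pay.
Supply in terms of pb becomes qs = -584 + 8(pb + 11) = -496 + 8pb. Setting this equal to demand: 945 - 3pb = -496 + 8pb, so pb = 131.
Sellers receive ps = 131 + 11 = 142; q' = 945 − 3·131 = 552.
The subsidy expands output by 552 − 528 = 24 past the efficient level; on those units the gap between marginal cost and willingness to pay runs from 0 up to 11.
DWL = ½ × 11 × 24 = 132.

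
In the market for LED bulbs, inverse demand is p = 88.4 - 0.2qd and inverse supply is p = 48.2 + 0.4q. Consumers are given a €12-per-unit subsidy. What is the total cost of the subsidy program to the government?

Pre-subsidy: 88.4 - 0.2q = 48.2 + 0.4q gives q* = 67 and p* = 75.
With the rebate, buyers effectively pay pb = ps − 12, where ps is the price sellers receive.
On the curves, pb = 88.4 - 0.2q and ps = 48.2 + 0.4q; the wedge ps − pb = 12 gives 48.2 + 0.4q − (88.4 - 0.2q) = 12, so q' = 87.
Then pb = 88.4 − 0.2·87 = 71 and ps = 48.2 + 0.4·87 = 83.
Government outlay = subsidy × quantity = 12 × 87 = 1044.

Government cost = €1044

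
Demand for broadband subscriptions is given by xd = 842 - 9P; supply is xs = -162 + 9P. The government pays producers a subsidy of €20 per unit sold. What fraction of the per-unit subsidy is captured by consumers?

Consumer share = 0.5

Pre-subsidy: 842 - 9P = -162 + 9P gives P* = 502/9, x* = 340.
With the subsidy, sellers receive Ps = Pb + 20 for each unit, where Pb is the price buyers pay.
Supply in terms of Pb becomes xs = -162 + 9(Pb + 20) = 18 + 9Pb. Setting this equal to demand: 842 - 9Pb = 18 + 9Pb, so Pb = 412/9.
Sellers receive Ps = 412/9 + 20 = 592/9; x' = 842 − 9·(412/9) = 430.
Buyers' price falls by P* − Pb = 502/9 − 412/9 = 10; sellers' price rises by Ps − P* = 592/9 − 502/9 = 10.
So consumers capture 10/20 = 0.5 of each unit of subsidy.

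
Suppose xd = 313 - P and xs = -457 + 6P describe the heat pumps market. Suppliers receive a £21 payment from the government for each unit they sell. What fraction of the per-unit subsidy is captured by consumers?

Consumer share = 6/7

Pre-subsidy: 313 - P = -457 + 6P gives P* = 110, x* = 203.
With the subsidy, sellers receive Ps = Pb + 21 for each unit, where Pb is the price buyers pay.
Supply in terms of Pb becomes xs = -457 + 6(Pb + 21) = -331 + 6Pb. Setting this equal to demand: 313 - Pb = -331 + 6Pb, so Pb = 92.
Sellers receive Ps = 92 + 21 = 113; x' = 313 − 1·92 = 221.
Buyers' price falls by P* − Pb = 110 − 92 = 18; sellers' price rises by Ps − P* = 113 − 110 = 3.
So consumers capture 18/21 = 6/7 of each unit of subsidy.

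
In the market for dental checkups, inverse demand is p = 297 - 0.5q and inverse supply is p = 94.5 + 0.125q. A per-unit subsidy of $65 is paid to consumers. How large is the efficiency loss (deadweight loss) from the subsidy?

Pre-subsidy: 297 - 0.5q = 94.5 + 0.125q gives q* = 324 and p* = 135.
With the rebate, buyers effectively pay pb = ps − 65, where ps is the price sellers receive.
On the curves, pb = 297 - 0.5q and ps = 94.5 + 0.125q; the wedge ps − pb = 65 gives 94.5 + 0.125q − (297 - 0.5q) = 65, so q' = 428.
Then pb = 297 − 0.5·428 = 83 and ps = 94.5 + 0.125·428 = 148.
The subsidy expands output by 428 − 324 = 104 past the efficient level; on those units the gap between marginal cost and willingness to pay runs from 0 up to 65.
DWL = ½ × 65 × 104 = 3380.

Deadweight loss = $3380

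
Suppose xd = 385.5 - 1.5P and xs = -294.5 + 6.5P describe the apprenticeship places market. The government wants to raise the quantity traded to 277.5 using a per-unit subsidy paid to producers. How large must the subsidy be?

Required subsidy s = 16 per unit

At x = 277.5, invert demand for the buyer price: Pb = (385.5 − 277.5)/1.5 = 72; invert supply for the seller price: Ps = (277.5 − (-294.5))/6.5 = 88.
The subsidy must fill the gap: s = Ps − Pb = 88 − 72 = 16.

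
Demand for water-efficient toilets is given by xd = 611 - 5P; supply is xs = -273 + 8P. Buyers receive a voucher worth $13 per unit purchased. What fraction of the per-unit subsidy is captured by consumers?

Consumer share = 8/13

Pre-subsidy: 611 - 5P = -273 + 8P gives P* = 68, x* = 271.
With the rebate, buyers effectively pay Pb = Ps − 13, where Ps is the price sellers receive.
Demand in terms of Ps becomes xd = 611 − 5(Ps − 13) = 676 - 5Ps. Setting this equal to supply: 676 - 5Ps = -273 + 8Ps, so Ps = 73.
Buyers pay Pb = 73 − 13 = 60; x' = -273 + 8·73 = 311.
Buyers' price falls by P* − Pb = 68 − 60 = 8; sellers' price rises by Ps − P* = 73 − 68 = 5.
So consumers capture 8/13 = 8/13 of each unit of subsidy.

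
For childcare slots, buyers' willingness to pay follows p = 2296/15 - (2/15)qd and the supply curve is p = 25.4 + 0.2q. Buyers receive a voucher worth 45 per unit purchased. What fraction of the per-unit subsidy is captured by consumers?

Pre-subsidy: 2296/15 - (2/15)q = 25.4 + 0.2q gives q* = 383 and p* = 102.
With the rebate, buyers effectively pay pb = ps − 45, where ps is the price sellers receive.
On the curves, pb = 2296/15 - (2/15)q and ps = 25.4 + 0.2q; the wedge ps − pb = 45 gives 25.4 + 0.2q − (2296/15 - (2/15)q) = 45, so q' = 518.
Then pb = 2296/15 − (2/15)·518 = 84 and ps = 25.4 + 0.2·518 = 129.
Buyers' price falls by p* − pb = 102 − 84 = 18; sellers' price rises by ps − p* = 129 − 102 = 27.
So consumers capture 18/45 = 0.4 of each unit of subsidy.

Consumer share = 0.4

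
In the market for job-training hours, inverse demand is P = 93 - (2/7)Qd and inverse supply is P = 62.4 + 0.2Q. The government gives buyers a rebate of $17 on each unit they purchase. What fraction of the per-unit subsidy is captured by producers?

Pre-subsidy: 93 - (2/7)Q = 62.4 + 0.2Q gives Q* = 63 and P* = 75.
With the rebate, buyers effectively pay Pb = Ps − 17, where Ps is the price sellers receive.
On the curves, Pb = 93 - (2/7)Q and Ps = 62.4 + 0.2Q; the wedge Ps − Pb = 17 gives 62.4 + 0.2Q − (93 - (2/7)Q) = 17, so Q' = 98.
Then Pb = 93 − (2/7)·98 = 65 and Ps = 62.4 + 0.2·98 = 82.
Buyers' price falls by P* − Pb = 75 − 65 = 10; sellers' price rises by Ps − P* = 82 − 75 = 7.
So producers capture 7/17 = 7/17 of each unit of subsidy.

Producer share = 7/17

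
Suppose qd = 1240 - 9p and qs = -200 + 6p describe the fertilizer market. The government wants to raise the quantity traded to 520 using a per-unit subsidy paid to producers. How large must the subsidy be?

At q = 520, invert demand for the buyer price: pb = (1240 − 520)/9 = 80; invert supply for the seller price: ps = (520 − (-200))/6 = 120.
The subsidy must fill the gap: s = ps − pb = 120 − 80 = 40.

Required subsidy s = 40 per unit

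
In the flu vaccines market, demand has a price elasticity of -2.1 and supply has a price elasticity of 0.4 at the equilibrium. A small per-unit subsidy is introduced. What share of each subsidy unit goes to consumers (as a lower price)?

For a small subsidy around the equilibrium, the benefit split depends on the relative slopes, which at a point are proportional to the elasticities.
Buyer share = εs/(εs + |εd|) = 0.4/(0.4 + 2.1) = 0.16; seller share = |εd|/(εs + |εd|) = 0.84.

Consumer share = 0.16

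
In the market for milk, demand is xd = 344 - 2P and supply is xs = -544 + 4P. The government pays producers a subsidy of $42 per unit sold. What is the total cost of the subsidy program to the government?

Government cost = $4368

Pre-subsidy: 344 - 2P = -544 + 4P gives P* = 148, x* = 48.
With the subsidy, sellers receive Ps = Pb + 42 for each unit, where Pb is the price buyers pay.
Supply in terms of Pb becomes xs = -544 + 4(Pb + 42) = -376 + 4Pb. Setting this equal to demand: 344 - 2Pb = -376 + 4Pb, so Pb = 120.
Sellers receive Ps = 120 + 42 = 162; x' = 344 − 2·120 = 104.
Government outlay = subsidy × quantity = 42 × 104 = 4368.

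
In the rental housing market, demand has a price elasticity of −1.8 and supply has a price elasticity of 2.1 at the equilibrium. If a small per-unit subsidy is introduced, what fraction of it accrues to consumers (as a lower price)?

For a small subsidy around the equilibrium, the benefit split depends on the relative slopes, which at a point are proportional to the elasticities.
Buyer share = εs/(εs + |εd|) = 2.1/(2.1 + 1.8) = 7/13; seller share = |εd|/(εs + |εd|) = 6/13.

Consumer share = 7/13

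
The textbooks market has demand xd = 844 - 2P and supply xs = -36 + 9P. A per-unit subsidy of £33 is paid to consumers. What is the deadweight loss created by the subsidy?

Pre-subsidy: 844 - 2P = -36 + 9P gives P* = 80, x* = 684.
With the rebate, buyers effectively pay Pb = Ps − 33, where Ps is the price sellers receive.
Demand in terms of Ps becomes xd = 844 − 2(Ps − 33) = 910 - 2Ps. Setting this equal to supply: 910 - 2Ps = -36 + 9Ps, so Ps = 86.
Buyers pay Pb = 86 − 33 = 53; x' = -36 + 9·86 = 738.
The subsidy expands output by 738 − 684 = 54 past the efficient level; on those units the gap between marginal cost and willingness to pay runs from 0 up to 33.
DWL = ½ × 33 × 54 = 891.

Deadweight loss = £891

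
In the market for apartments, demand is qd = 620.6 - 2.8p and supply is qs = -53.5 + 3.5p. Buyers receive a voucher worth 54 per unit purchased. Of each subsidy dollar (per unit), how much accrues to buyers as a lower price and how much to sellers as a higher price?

Pre-subsidy: 620.6 - 2.8p = -53.5 + 3.5p gives p* = 107, q* = 321.
With the rebate, buyers effectively pay pb = ps − 54, where ps is the price sellers receive.
Demand in terms of ps becomes qd = 620.6 − 2.8(ps − 54) = 771.8 - 2.8ps. Setting this equal to supply: 771.8 - 2.8ps = -53.5 + 3.5ps, so ps = 131.
Buyers pay pb = 131 − 54 = 77; q' = -53.5 + 3.5·131 = 405.
Buyers' price falls by p* − pb = 107 − 77 = 30; sellers' price rises by ps − p* = 131 − 107 = 24.

Buyers gain 30 per unit; sellers gain 24 per unit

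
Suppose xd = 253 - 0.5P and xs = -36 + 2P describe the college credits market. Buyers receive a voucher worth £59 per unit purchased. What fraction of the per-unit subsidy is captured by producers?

Pre-subsidy: 253 - 0.5P = -36 + 2P gives P* = 115.6, x* = 195.2.
With the rebate, buyers effectively pay Pb = Ps − 59, where Ps is the price sellers receive.
Demand in terms of Ps becomes xd = 253 − 0.5(Ps − 59) = 282.5 - 0.5Ps. Setting this equal to supply: 282.5 - 0.5Ps = -36 + 2Ps, so Ps = 127.4.
Buyers pay Pb = 127.4 − 59 = 68.4; x' = -36 + 2·127.4 = 218.8.
Buyers' price falls by P* − Pb = 115.6 − 68.4 = 47.2; sellers' price rises by Ps − P* = 127.4 − 115.6 = 11.8.
So producers capture 11.8/59 = 0.2 of each unit of subsidy.

Producer share = 0.2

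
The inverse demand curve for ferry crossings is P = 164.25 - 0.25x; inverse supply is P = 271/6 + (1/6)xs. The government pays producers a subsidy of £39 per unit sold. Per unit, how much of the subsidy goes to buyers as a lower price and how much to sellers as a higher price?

Pre-subsidy: 164.25 - 0.25x = 271/6 + (1/6)x gives x* = 285.8 and P* = 92.8.
With the subsidy, sellers receive Ps = Pb + 39 for each unit, where Pb is the price buyers pay.
On the curves, Pb = 164.25 - 0.25x and Ps = 271/6 + (1/6)x; the wedge Ps − Pb = 39 gives 271/6 + (1/6)x − (164.25 - 0.25x) = 39, so x' = 379.4.
Then Pb = 164.25 − 0.25·379.4 = 69.4 and Ps = 271/6 + (1/6)·379.4 = 108.4.
Buyers' price falls by P* − Pb = 92.8 − 69.4 = 23.4; sellers' price rises by Ps − P* = 108.4 − 92.8 = 15.6.

Buyers gain £23.4 per unit; sellers gain £15.6 per unit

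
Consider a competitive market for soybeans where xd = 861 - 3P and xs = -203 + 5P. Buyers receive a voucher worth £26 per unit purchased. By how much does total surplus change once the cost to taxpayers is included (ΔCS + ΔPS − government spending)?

Pre-subsidy: 861 - 3P = -203 + 5P gives P* = 133, x* = 462.
With the rebate, buyers effectively pay Pb = Ps − 26, where Ps is the price sellers receive.
Demand in terms of Ps becomes xd = 861 − 3(Ps − 26) = 939 - 3Ps. Setting this equal to supply: 939 - 3Ps = -203 + 5Ps, so Ps = 142.75.
Buyers pay Pb = 142.75 − 26 = 116.75; x' = -203 + 5·142.75 = 510.75.
ΔCS = ½(462 + 510.75)(133 − 116.75) = 7903.59375; ΔPS = ½(462 + 510.75)(142.75 − 133) = 4742.15625.
Government spending = 26 × 510.75 = 13279.5.
Net change = 7903.59375 + 4742.15625 − 13279.5 = -633.75. The loss equals the DWL triangle ½·26·48.75.

Net change in total surplus = -£633.75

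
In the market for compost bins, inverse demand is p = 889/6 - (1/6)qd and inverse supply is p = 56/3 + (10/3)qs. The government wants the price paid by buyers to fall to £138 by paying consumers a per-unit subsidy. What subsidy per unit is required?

At a buyer price of 138, quantity demanded is 889 − 6·138 = 61.
Sellers supply 61 only when they receive ps = 56/3 + (10/3)·61 = 222.
s = ps − pb = 222 − 138 = 84.

Required subsidy s = £84 per unit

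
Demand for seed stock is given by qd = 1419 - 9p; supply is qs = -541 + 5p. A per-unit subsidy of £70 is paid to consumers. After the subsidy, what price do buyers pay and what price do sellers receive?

Pre-subsidy: 1419 - 9p = -541 + 5p gives p* = 140, q* = 159.
With the rebate, buyers effectively pay pb = ps − 70, where ps is the price sellers receive.
Demand in terms of ps becomes qd = 1419 − 9(ps − 70) = 2049 - 9ps. Setting this equal to supply: 2049 - 9ps = -541 + 5ps, so ps = 185.
Buyers pay pb = 185 − 70 = 115; q' = -541 + 5·185 = 384.

Buyers pay £115; sellers receive £185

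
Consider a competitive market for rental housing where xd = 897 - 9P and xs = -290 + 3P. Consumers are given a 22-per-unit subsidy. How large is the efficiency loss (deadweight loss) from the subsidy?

Pre-subsidy: 897 - 9P = -290 + 3P gives P* = 1187/12, x* = 6.75.
With the rebate, buyers effectively pay Pb = Ps − 22, where Ps is the price sellers receive.
Demand in terms of Ps becomes xd = 897 − 9(Ps − 22) = 1095 - 9Ps. Setting this equal to supply: 1095 - 9Ps = -290 + 3Ps, so Ps = 1385/12.
Buyers pay Pb = 1385/12 − 22 = 1121/12; x' = -290 + 3·(1385/12) = 56.25.
The subsidy expands output by 56.25 − 6.75 = 49.5 past the efficient level; on those units the gap between marginal cost and willingness to pay runs from 0 up to 22.
DWL = ½ × 22 × 49.5 = 544.5.

Deadweight loss = 544.5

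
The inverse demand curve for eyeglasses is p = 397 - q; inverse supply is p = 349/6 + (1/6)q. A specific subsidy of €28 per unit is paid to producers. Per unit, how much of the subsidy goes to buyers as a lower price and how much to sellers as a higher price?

Pre-subsidy: 397 - q = 349/6 + (1/6)q gives q* = 2033/7 and p* = 746/7.
With the subsidy, sellers receive ps = pb + 28 for each unit, where pb is the price buyers pay.
On the curves, pb = 397 - q and ps = 349/6 + (1/6)q; the wedge ps − pb = 28 gives 349/6 + (1/6)q − (397 - q) = 28, so q' = 2201/7.
Then pb = 397 − 1·(2201/7) = 578/7 and ps = 349/6 + (1/6)·(2201/7) = 774/7.
Buyers' price falls by p* − pb = 746/7 − 578/7 = 24; sellers' price rises by ps − p* = 774/7 − 746/7 = 4.

Buyers gain €24 per unit; sellers gain €4 per unit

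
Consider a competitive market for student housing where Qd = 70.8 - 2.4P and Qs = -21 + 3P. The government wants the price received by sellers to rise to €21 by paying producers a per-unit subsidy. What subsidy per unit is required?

Required subsidy s = €9 per unit

At a seller price of 21, quantity supplied is -21 + 3·21 = 42.
Buyers absorb 42 only when they pay Pb with 70.8 − 2.4·Pb = 42, i.e. Pb = 12.
s = Ps − Pb = 21 − 12 = 9.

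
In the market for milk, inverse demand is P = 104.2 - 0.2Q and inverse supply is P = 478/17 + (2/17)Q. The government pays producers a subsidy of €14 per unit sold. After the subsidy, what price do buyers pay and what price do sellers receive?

Pre-subsidy: 104.2 - 0.2Q = 478/17 + (2/17)Q gives Q* = 6467/27 and P* = 1520/27.
With the subsidy, sellers receive Ps = Pb + 14 for each unit, where Pb is the price buyers pay.
On the curves, Pb = 104.2 - 0.2Q and Ps = 478/17 + (2/17)Q; the wedge Ps − Pb = 14 gives 478/17 + (2/17)Q − (104.2 - 0.2Q) = 14, so Q' = 7657/27.
Then Pb = 104.2 − 0.2·(7657/27) = 1282/27 and Ps = 478/17 + (2/17)·(7657/27) = 1660/27.

Buyers pay 1282/27; sellers receive 1660/27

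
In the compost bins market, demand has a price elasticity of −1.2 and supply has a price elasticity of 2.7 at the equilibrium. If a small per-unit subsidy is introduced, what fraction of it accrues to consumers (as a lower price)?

For a small subsidy around the equilibrium, the benefit split depends on the relative slopes, which at a point are proportional to the elasticities.
Buyer share = εs/(εs + |εd|) = 2.7/(2.7 + 1.2) = 9/13; seller share = |εd|/(εs + |εd|) = 4/13.

Consumer share = 9/13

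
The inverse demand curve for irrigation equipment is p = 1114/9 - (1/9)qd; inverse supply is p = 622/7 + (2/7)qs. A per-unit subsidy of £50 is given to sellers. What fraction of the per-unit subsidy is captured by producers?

Producer share = 0.72

Pre-subsidy: 1114/9 - (1/9)q = 622/7 + (2/7)q gives q* = 88 and p* = 114.
With the subsidy, sellers receive ps = pb + 50 for each unit, where pb is the price buyers pay.
On the curves, pb = 1114/9 - (1/9)q and ps = 622/7 + (2/7)q; the wedge ps − pb = 50 gives 622/7 + (2/7)q − (1114/9 - (1/9)q) = 50, so q' = 214.
Then pb = 1114/9 − (1/9)·214 = 100 and ps = 622/7 + (2/7)·214 = 150.
Buyers' price falls by p* − pb = 114 − 100 = 14; sellers' price rises by ps − p* = 150 − 114 = 36.
So producers capture 36/50 = 0.72 of each unit of subsidy.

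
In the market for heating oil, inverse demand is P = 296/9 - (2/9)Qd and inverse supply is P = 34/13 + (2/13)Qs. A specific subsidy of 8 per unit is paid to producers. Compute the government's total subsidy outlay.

Government cost = 8956/11

Pre-subsidy: 296/9 - (2/9)Q = 34/13 + (2/13)Q gives Q* = 80.5 and P* = 15.
With the subsidy, sellers receive Ps = Pb + 8 for each unit, where Pb is the price buyers pay.
On the curves, Pb = 296/9 - (2/9)Q and Ps = 34/13 + (2/13)Q; the wedge Ps − Pb = 8 gives 34/13 + (2/13)Q − (296/9 - (2/9)Q) = 8, so Q' = 2239/22.
Then Pb = 296/9 − (2/9)·(2239/22) = 113/11 and Ps = 34/13 + (2/13)·(2239/22) = 201/11.
Government outlay = subsidy × quantity = 8 × 2239/22 = 8956/11.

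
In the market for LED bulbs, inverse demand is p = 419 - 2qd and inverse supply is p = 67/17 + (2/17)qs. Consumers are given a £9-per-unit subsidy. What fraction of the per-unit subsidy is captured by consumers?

Consumer share = 17/18

Pre-subsidy: 419 - 2q = 67/17 + (2/17)q gives q* = 196 and p* = 27.
With the rebate, buyers effectively pay pb = ps − 9, where ps is the price sellers receive.
On the curves, pb = 419 - 2q and ps = 67/17 + (2/17)q; the wedge ps − pb = 9 gives 67/17 + (2/17)q − (419 - 2q) = 9, so q' = 200.25.
Then pb = 419 − 2·200.25 = 18.5 and ps = 67/17 + (2/17)·200.25 = 27.5.
Buyers' price falls by p* − pb = 27 − 18.5 = 8.5; sellers' price rises by ps − p* = 27.5 − 27 = 0.5.
So consumers capture 8.5/9 = 17/18 of each unit of subsidy.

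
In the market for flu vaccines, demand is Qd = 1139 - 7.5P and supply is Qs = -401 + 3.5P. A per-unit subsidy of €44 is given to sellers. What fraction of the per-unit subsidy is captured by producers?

Pre-subsidy: 1139 - 7.5P = -401 + 3.5P gives P* = 140, Q* = 89.
With the subsidy, sellers receive Ps = Pb + 44 for each unit, where Pb is the price buyers pay.
Supply in terms of Pb becomes Qs = -401 + 3.5(Pb + 44) = -247 + 3.5Pb. Setting this equal to demand: 1139 - 7.5Pb = -247 + 3.5Pb, so Pb = 126.
Sellers receive Ps = 126 + 44 = 170; Q' = 1139 − 7.5·126 = 194.
Buyers' price falls by P* − Pb = 140 − 126 = 14; sellers' price rises by Ps − P* = 170 − 140 = 30.
So producers capture 30/44 = 15/22 of each unit of subsidy.

Producer share = 15/22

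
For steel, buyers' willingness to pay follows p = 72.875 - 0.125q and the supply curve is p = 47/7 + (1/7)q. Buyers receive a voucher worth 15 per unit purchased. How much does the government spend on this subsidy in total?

Pre-subsidy: 72.875 - 0.125q = 47/7 + (1/7)q gives q* = 247 and p* = 42.
With the rebate, buyers effectively pay pb = ps − 15, where ps is the price sellers receive.
On the curves, pb = 72.875 - 0.125q and ps = 47/7 + (1/7)q; the wedge ps − pb = 15 gives 47/7 + (1/7)q − (72.875 - 0.125q) = 15, so q' = 303.
Then pb = 72.875 − 0.125·303 = 35 and ps = 47/7 + (1/7)·303 = 50.
Government outlay = subsidy × quantity = 15 × 303 = 4545.

Government cost = 4545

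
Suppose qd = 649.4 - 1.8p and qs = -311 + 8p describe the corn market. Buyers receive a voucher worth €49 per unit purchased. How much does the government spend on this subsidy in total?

Government cost = €26705

Pre-subsidy: 649.4 - 1.8p = -311 + 8p gives p* = 98, q* = 473.
With the rebate, buyers effectively pay pb = ps − 49, where ps is the price sellers receive.
Demand in terms of ps becomes qd = 649.4 − 1.8(ps − 49) = 737.6 - 1.8ps. Setting this equal to supply: 737.6 - 1.8ps = -311 + 8ps, so ps = 107.
Buyers pay pb = 107 − 49 = 58; q' = -311 + 8·107 = 545.
Government outlay = subsidy × quantity = 49 × 545 = 26705.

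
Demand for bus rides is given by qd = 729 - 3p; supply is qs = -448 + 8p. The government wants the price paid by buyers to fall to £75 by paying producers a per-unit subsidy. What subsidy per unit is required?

At a buyer price of 75, quantity demanded is 729 − 3·75 = 504.
Sellers supply 504 only when they receive ps with -448 + 8·ps = 504, i.e. ps = 119.
s = ps − pb = 119 − 75 = 44.

Required subsidy s = £44 per unit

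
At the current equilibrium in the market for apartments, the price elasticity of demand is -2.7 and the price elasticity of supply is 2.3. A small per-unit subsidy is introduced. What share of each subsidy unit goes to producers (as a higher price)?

Producer share = 0.54

For a small subsidy around the equilibrium, the benefit split depends on the relative slopes, which at a point are proportional to the elasticities.
Buyer share = εs/(εs + |εd|) = 2.3/(2.3 + 2.7) = 0.46; seller share = |εd|/(εs + |εd|) = 0.54.
So producers capture 0.54 of the subsidy.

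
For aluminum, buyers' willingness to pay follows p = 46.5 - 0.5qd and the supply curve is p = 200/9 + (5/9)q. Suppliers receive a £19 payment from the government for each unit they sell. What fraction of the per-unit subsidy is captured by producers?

Pre-subsidy: 46.5 - 0.5q = 200/9 + (5/9)q gives q* = 23 and p* = 35.
With the subsidy, sellers receive ps = pb + 19 for each unit, where pb is the price buyers pay.
On the curves, pb = 46.5 - 0.5q and ps = 200/9 + (5/9)q; the wedge ps − pb = 19 gives 200/9 + (5/9)q − (46.5 - 0.5q) = 19, so q' = 41.
Then pb = 46.5 − 0.5·41 = 26 and ps = 200/9 + (5/9)·41 = 45.
Buyers' price falls by p* − pb = 35 − 26 = 9; sellers' price rises by ps − p* = 45 − 35 = 10.
So producers capture 10/19 = 10/19 of each unit of subsidy.

Producer share = 10/19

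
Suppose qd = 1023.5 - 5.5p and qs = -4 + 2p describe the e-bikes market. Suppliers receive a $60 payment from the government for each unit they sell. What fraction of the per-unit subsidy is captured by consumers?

Pre-subsidy: 1023.5 - 5.5p = -4 + 2p gives p* = 137, q* = 270.
With the subsidy, sellers receive ps = pb + 60 for each unit, where pb is the price buyers pay.
Supply in terms of pb becomes qs = -4 + 2(pb + 60) = 116 + 2pb. Setting this equal to demand: 1023.5 - 5.5pb = 116 + 2pb, so pb = 121.
Sellers receive ps = 121 + 60 = 181; q' = 1023.5 − 5.5·121 = 358.
Buyers' price falls by p* − pb = 137 − 121 = 16; sellers' price rises by ps − p* = 181 − 137 = 44.
So consumers capture 16/60 = 4/15 of each unit of subsidy.

Consumer share = 4/15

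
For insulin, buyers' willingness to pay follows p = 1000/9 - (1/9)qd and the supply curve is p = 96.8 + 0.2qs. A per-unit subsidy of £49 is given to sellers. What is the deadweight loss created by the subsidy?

Deadweight loss = £3858.75

Pre-subsidy: 1000/9 - (1/9)q = 96.8 + 0.2q gives q* = 46 and p* = 106.
With the subsidy, sellers receive ps = pb + 49 for each unit, where pb is the price buyers pay.
On the curves, pb = 1000/9 - (1/9)q and ps = 96.8 + 0.2q; the wedge ps − pb = 49 gives 96.8 + 0.2q − (1000/9 - (1/9)q) = 49, so q' = 203.5.
Then pb = 1000/9 − (1/9)·203.5 = 88.5 and ps = 96.8 + 0.2·203.5 = 137.5.
The subsidy expands output by 203.5 − 46 = 157.5 past the efficient level; on those units the gap between marginal cost and willingness to pay runs from 0 up to 49.
DWL = ½ × 49 × 157.5 = 3858.75.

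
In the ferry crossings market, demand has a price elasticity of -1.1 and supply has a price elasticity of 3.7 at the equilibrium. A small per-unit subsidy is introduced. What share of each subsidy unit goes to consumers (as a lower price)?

Consumer share = 37/48

For a small subsidy around the equilibrium, the benefit split depends on the relative slopes, which at a point are proportional to the elasticities.
Buyer share = εs/(εs + |εd|) = 3.7/(3.7 + 1.1) = 37/48; seller share = |εd|/(εs + |εd|) = 11/48.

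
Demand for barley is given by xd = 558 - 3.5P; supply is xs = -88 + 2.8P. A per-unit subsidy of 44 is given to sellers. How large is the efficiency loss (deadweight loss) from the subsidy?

Deadweight loss = 13552/9

Pre-subsidy: 558 - 3.5P = -88 + 2.8P gives P* = 6460/63, x* = 1792/9.
With the subsidy, sellers receive Ps = Pb + 44 for each unit, where Pb is the price buyers pay.
Supply in terms of Pb becomes xs = -88 + 2.8(Pb + 44) = 35.2 + 2.8Pb. Setting this equal to demand: 558 - 3.5Pb = 35.2 + 2.8Pb, so Pb = 5228/63.
Sellers receive Ps = 5228/63 + 44 = 8000/63; x' = 558 − 3.5·(5228/63) = 2408/9.
The subsidy expands output by 2408/9 − 1792/9 = 616/9 past the efficient level; on those units the gap between marginal cost and willingness to pay runs from 0 up to 44.
DWL = ½ × 44 × 616/9 = 13552/9.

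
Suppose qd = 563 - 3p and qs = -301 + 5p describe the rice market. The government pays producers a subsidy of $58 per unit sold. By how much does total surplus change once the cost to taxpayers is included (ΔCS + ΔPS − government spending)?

Pre-subsidy: 563 - 3p = -301 + 5p gives p* = 108, q* = 239.
With the subsidy, sellers receive ps = pb + 58 for each unit, where pb is the price buyers pay.
Supply in terms of pb becomes qs = -301 + 5(pb + 58) = -11 + 5pb. Setting this equal to demand: 563 - 3pb = -11 + 5pb, so pb = 71.75.
Sellers receive ps = 71.75 + 58 = 129.75; q' = 563 − 3·71.75 = 347.75.
ΔCS = ½(239 + 347.75)(108 − 71.75) = 10634.84375; ΔPS = ½(239 + 347.75)(129.75 − 108) = 6380.90625.
Government spending = 58 × 347.75 = 20169.5.
Net change = 10634.84375 + 6380.90625 − 20169.5 = -3153.75. The loss equals the DWL triangle ½·58·108.75.

Net change in total surplus = -$3153.75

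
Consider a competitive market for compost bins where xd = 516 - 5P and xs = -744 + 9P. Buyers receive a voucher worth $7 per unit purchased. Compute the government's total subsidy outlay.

Government cost = $619.5

Pre-subsidy: 516 - 5P = -744 + 9P gives P* = 90, x* = 66.
With the rebate, buyers effectively pay Pb = Ps − 7, where Ps is the price sellers receive.
Demand in terms of Ps becomes xd = 516 − 5(Ps − 7) = 551 - 5Ps. Setting this equal to supply: 551 - 5Ps = -744 + 9Ps, so Ps = 92.5.
Buyers pay Pb = 92.5 − 7 = 85.5; x' = -744 + 9·92.5 = 88.5.
Government outlay = subsidy × quantity = 7 × 88.5 = 619.5.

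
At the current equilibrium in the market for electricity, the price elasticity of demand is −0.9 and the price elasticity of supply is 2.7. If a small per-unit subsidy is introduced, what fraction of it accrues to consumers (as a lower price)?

For a small subsidy around the equilibrium, the benefit split depends on the relative slopes, which at a point are proportional to the elasticities.
Buyer share = εs/(εs + |εd|) = 2.7/(2.7 + 0.9) = 0.75; seller share = |εd|/(εs + |εd|) = 0.25.

Consumer share = 0.75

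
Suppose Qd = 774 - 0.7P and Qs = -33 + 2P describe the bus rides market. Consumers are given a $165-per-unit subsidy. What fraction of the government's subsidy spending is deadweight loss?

DWL / government spending = 385/5853

Pre-subsidy: 774 - 0.7P = -33 + 2P gives P* = 2690/9, Q* = 5083/9.
With the rebate, buyers effectively pay Pb = Ps − 165, where Ps is the price sellers receive.
Demand in terms of Ps becomes Qd = 774 − 0.7(Ps − 165) = 889.5 - 0.7Ps. Setting this equal to supply: 889.5 - 0.7Ps = -33 + 2Ps, so Ps = 1025/3.
Buyers pay Pb = 1025/3 − 165 = 530/3; Q' = -33 + 2·(1025/3) = 1951/3.
ΔCS = ½(5083/9 + 1951/3)(2690/9 − 530/3) = 6014800/81; ΔPS = ½(5083/9 + 1951/3)(1025/3 − 2690/9) = 2105180/81.
Government spending = 165 × 1951/3 = 107305.
DWL = ½ × 165 × (1951/3 − 5083/9) = 21175/3; fraction = (21175/3) / 107305 = 385/5853.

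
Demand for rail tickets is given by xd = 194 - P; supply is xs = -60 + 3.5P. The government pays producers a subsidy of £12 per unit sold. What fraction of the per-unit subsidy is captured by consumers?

Consumer share = 7/9

Pre-subsidy: 194 - P = -60 + 3.5P gives P* = 508/9, x* = 1238/9.
With the subsidy, sellers receive Ps = Pb + 12 for each unit, where Pb is the price buyers pay.
Supply in terms of Pb becomes xs = -60 + 3.5(Pb + 12) = -18 + 3.5Pb. Setting this equal to demand: 194 - Pb = -18 + 3.5Pb, so Pb = 424/9.
Sellers receive Ps = 424/9 + 12 = 532/9; x' = 194 − 1·(424/9) = 1322/9.
Buyers' price falls by P* − Pb = 508/9 − 424/9 = 28/3; sellers' price rises by Ps − P* = 532/9 − 508/9 = 8/3.
So consumers capture (28/3)/12 = 7/9 of each unit of subsidy.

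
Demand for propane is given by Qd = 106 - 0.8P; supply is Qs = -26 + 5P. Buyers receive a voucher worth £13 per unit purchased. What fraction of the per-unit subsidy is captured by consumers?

Consumer share = 25/29

Pre-subsidy: 106 - 0.8P = -26 + 5P gives P* = 660/29, Q* = 2546/29.
With the rebate, buyers effectively pay Pb = Ps − 13, where Ps is the price sellers receive.
Demand in terms of Ps becomes Qd = 106 − 0.8(Ps − 13) = 116.4 - 0.8Ps. Setting this equal to supply: 116.4 - 0.8Ps = -26 + 5Ps, so Ps = 712/29.
Buyers pay Pb = 712/29 − 13 = 335/29; Q' = -26 + 5·(712/29) = 2806/29.
Buyers' price falls by P* − Pb = 660/29 − 335/29 = 325/29; sellers' price rises by Ps − P* = 712/29 − 660/29 = 52/29.
So consumers capture (325/29)/13 = 25/29 of each unit of subsidy.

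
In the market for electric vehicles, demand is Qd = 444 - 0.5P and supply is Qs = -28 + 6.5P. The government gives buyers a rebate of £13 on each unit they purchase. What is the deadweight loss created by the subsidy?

Deadweight loss = 2197/56

Pre-subsidy: 444 - 0.5P = -28 + 6.5P gives P* = 472/7, Q* = 2872/7.
With the rebate, buyers effectively pay Pb = Ps − 13, where Ps is the price sellers receive.
Demand in terms of Ps becomes Qd = 444 − 0.5(Ps − 13) = 450.5 - 0.5Ps. Setting this equal to supply: 450.5 - 0.5Ps = -28 + 6.5Ps, so Ps = 957/14.
Buyers pay Pb = 957/14 − 13 = 775/14; Q' = -28 + 6.5·(957/14) = 11657/28.
The subsidy expands output by 11657/28 − 2872/7 = 169/28 past the efficient level; on those units the gap between marginal cost and willingness to pay runs from 0 up to 13.
DWL = ½ × 13 × 169/28 = 2197/56.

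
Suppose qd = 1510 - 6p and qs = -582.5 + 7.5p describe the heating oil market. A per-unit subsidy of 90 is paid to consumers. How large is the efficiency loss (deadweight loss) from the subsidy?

Deadweight loss = 13500

Pre-subsidy: 1510 - 6p = -582.5 + 7.5p gives p* = 155, q* = 580.
With the rebate, buyers effectively pay pb = ps − 90, where ps is the price sellers receive.
Demand in terms of ps becomes qd = 1510 − 6(ps − 90) = 2050 - 6ps. Setting this equal to supply: 2050 - 6ps = -582.5 + 7.5ps, so ps = 195.
Buyers pay pb = 195 − 90 = 105; q' = -582.5 + 7.5·195 = 880.
The subsidy expands output by 880 − 580 = 300 past the efficient level; on those units the gap between marginal cost and willingness to pay runs from 0 up to 90.
DWL = ½ × 90 × 300 = 13500.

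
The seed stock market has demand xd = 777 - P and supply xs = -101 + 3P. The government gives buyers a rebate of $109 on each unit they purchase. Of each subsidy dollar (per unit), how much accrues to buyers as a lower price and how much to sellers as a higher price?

Buyers gain $81.75 per unit; sellers gain $27.25 per unit

Pre-subsidy: 777 - P = -101 + 3P gives P* = 219.5, x* = 557.5.
With the rebate, buyers effectively pay Pb = Ps − 109, where Ps is the price sellers receive.
Demand in terms of Ps becomes xd = 777 − 1(Ps − 109) = 886 - Ps. Setting this equal to supply: 886 - Ps = -101 + 3Ps, so Ps = 246.75.
Buyers pay Pb = 246.75 − 109 = 137.75; x' = -101 + 3·246.75 = 639.25.
Buyers' price falls by P* − Pb = 219.5 − 137.75 = 81.75; sellers' price rises by Ps − P* = 246.75 − 219.5 = 27.25.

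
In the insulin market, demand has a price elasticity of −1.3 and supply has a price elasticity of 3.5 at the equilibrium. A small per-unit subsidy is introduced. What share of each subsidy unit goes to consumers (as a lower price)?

Consumer share = 35/48

For a small subsidy around the equilibrium, the benefit split depends on the relative slopes, which at a point are proportional to the elasticities.
Buyer share = εs/(εs + |εd|) = 3.5/(3.5 + 1.3) = 35/48; seller share = |εd|/(εs + |εd|) = 13/48.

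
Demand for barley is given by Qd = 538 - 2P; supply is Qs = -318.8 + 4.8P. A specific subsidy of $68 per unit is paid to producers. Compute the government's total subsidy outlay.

Pre-subsidy: 538 - 2P = -318.8 + 4.8P gives P* = 126, Q* = 286.
With the subsidy, sellers receive Ps = Pb + 68 for each unit, where Pb is the price buyers pay.
Supply in terms of Pb becomes Qs = -318.8 + 4.8(Pb + 68) = 7.6 + 4.8Pb. Setting this equal to demand: 538 - 2Pb = 7.6 + 4.8Pb, so Pb = 78.
Sellers receive Ps = 78 + 68 = 146; Q' = 538 − 2·78 = 382.
Government outlay = subsidy × quantity = 68 × 382 = 25976.

Government cost = $25976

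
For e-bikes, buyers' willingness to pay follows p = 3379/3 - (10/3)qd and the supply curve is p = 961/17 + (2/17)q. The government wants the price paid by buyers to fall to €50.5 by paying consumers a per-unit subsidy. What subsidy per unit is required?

Required subsidy s = €44 per unit

At a buyer price of 50.5, quantity demanded is 337.9 − 0.3·50.5 = 322.75.
Sellers supply 322.75 only when they receive ps = 961/17 + (2/17)·322.75 = 94.5.
s = ps − pb = 94.5 − 50.5 = 44.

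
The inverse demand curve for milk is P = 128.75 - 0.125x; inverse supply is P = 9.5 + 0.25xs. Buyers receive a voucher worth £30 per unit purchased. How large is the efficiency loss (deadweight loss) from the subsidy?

Deadweight loss = £1200

Pre-subsidy: 128.75 - 0.125x = 9.5 + 0.25x gives x* = 318 and P* = 89.
With the rebate, buyers effectively pay Pb = Ps − 30, where Ps is the price sellers receive.
On the curves, Pb = 128.75 - 0.125x and Ps = 9.5 + 0.25x; the wedge Ps − Pb = 30 gives 9.5 + 0.25x − (128.75 - 0.125x) = 30, so x' = 398.
Then Pb = 128.75 − 0.125·398 = 79 and Ps = 9.5 + 0.25·398 = 109.
The subsidy expands output by 398 − 318 = 80 past the efficient level; on those units the gap between marginal cost and willingness to pay runs from 0 up to 30.
DWL = ½ × 30 × 80 = 1200.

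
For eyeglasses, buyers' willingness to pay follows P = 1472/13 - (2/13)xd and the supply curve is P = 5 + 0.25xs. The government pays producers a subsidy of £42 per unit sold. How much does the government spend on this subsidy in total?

Government cost = £15624

Pre-subsidy: 1472/13 - (2/13)x = 5 + 0.25x gives x* = 268 and P* = 72.
With the subsidy, sellers receive Ps = Pb + 42 for each unit, where Pb is the price buyers pay.
On the curves, Pb = 1472/13 - (2/13)x and Ps = 5 + 0.25x; the wedge Ps − Pb = 42 gives 5 + 0.25x − (1472/13 - (2/13)x) = 42, so x' = 372.
Then Pb = 1472/13 − (2/13)·372 = 56 and Ps = 5 + 0.25·372 = 98.
Government outlay = subsidy × quantity = 42 × 372 = 15624.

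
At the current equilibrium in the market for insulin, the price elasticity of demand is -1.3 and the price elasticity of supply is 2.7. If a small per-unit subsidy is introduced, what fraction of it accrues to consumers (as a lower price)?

For a small subsidy around the equilibrium, the benefit split depends on the relative slopes, which at a point are proportional to the elasticities.
Buyer share = εs/(εs + |εd|) = 2.7/(2.7 + 1.3) = 0.675; seller share = |εd|/(εs + |εd|) = 0.325.

Consumer share = 0.675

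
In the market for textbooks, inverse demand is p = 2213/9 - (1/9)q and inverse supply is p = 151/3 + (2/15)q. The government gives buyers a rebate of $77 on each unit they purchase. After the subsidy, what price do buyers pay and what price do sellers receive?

Buyers pay $122; sellers receive $199

Pre-subsidy: 2213/9 - (1/9)q = 151/3 + (2/15)q gives q* = 800 and p* = 157.
With the rebate, buyers effectively pay pb = ps − 77, where ps is the price sellers receive.
On the curves, pb = 2213/9 - (1/9)q and ps = 151/3 + (2/15)q; the wedge ps − pb = 77 gives 151/3 + (2/15)q − (2213/9 - (1/9)q) = 77, so q' = 1115.
Then pb = 2213/9 − (1/9)·1115 = 122 and ps = 151/3 + (2/15)·1115 = 199.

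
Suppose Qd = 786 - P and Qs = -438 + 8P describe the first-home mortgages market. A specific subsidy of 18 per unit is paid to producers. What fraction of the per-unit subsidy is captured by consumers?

Consumer share = 8/9

Pre-subsidy: 786 - P = -438 + 8P gives P* = 136, Q* = 650.
With the subsidy, sellers receive Ps = Pb + 18 for each unit, where Pb is the price buyers pay.
Supply in terms of Pb becomes Qs = -438 + 8(Pb + 18) = -294 + 8Pb. Setting this equal to demand: 786 - Pb = -294 + 8Pb, so Pb = 120.
Sellers receive Ps = 120 + 18 = 138; Q' = 786 − 1·120 = 666.
Buyers' price falls by P* − Pb = 136 − 120 = 16; sellers' price rises by Ps − P* = 138 − 136 = 2.
So consumers capture 16/18 = 8/9 of each unit of subsidy.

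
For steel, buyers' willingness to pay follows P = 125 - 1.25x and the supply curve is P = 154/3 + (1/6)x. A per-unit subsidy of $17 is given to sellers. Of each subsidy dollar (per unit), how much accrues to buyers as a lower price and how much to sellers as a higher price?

Pre-subsidy: 125 - 1.25x = 154/3 + (1/6)x gives x* = 52 and P* = 60.
With the subsidy, sellers receive Ps = Pb + 17 for each unit, where Pb is the price buyers pay.
On the curves, Pb = 125 - 1.25x and Ps = 154/3 + (1/6)x; the wedge Ps − Pb = 17 gives 154/3 + (1/6)x − (125 - 1.25x) = 17, so x' = 64.
Then Pb = 125 − 1.25·64 = 45 and Ps = 154/3 + (1/6)·64 = 62.
Buyers' price falls by P* − Pb = 60 − 45 = 15; sellers' price rises by Ps − P* = 62 − 60 = 2.

Buyers gain $15 per unit; sellers gain $2 per unit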